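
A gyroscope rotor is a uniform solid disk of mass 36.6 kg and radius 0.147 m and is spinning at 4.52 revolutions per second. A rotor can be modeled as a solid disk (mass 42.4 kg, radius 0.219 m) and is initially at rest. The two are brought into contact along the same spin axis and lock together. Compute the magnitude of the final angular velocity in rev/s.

The coupling torques are internal; angular momentum about the shared axis is conserved.
Moments of inertia: I_A = ½(36.6)(0.147)² = 0.3954 kg·m²; I_B = ½(42.4)(0.219)² = 1.017 kg·m².
Taking A's sense as positive: L = (0.3954)(4.52) = 1.787 kg·m²·rev/s.
Combined I = 0.3954 + 1.017 = 1.412 kg·m².
ω_f = L / I = 1.787 / 1.412 = 1.266 rev/s.

|ω_f| ≈ 1.27 rev/s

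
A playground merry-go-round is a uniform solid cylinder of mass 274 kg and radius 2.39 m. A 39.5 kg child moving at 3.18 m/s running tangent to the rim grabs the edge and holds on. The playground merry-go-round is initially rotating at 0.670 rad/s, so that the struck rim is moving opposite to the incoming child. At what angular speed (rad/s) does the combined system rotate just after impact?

|ω_f| ≈ 0.222 rad/s

About the axle the impulsive forces during the collision are internal, so angular momentum about that axis is conserved.
I_p = ½(274)(2.39)² = 782.6 kg·m². Taking the sense of the child's angular momentum as positive, L_{child} = m v R = (39.5)(3.18)(2.39) = 300.2 kg·m²/s.
L_i = −I_p ω_p + m v R = −(782.6)(0.670) + 300.2 = -224.1 kg·m²/s.
After sticking, I_f = I_p + m R² = 782.6 + (39.5)(2.39)² = 1008 kg·m².
ω_f = L_i / I_f = -224.1 / 1008 = -0.2223 rad/s.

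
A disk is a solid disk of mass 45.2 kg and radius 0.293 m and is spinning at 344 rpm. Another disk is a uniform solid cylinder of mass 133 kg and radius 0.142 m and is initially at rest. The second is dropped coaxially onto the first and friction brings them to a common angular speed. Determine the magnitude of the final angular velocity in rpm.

The coupling torques are internal; angular momentum about the shared axis is conserved.
Moments of inertia: I_A = ½(45.2)(0.293)² = 1.940 kg·m²; I_B = ½(133)(0.142)² = 1.341 kg·m².
Taking A's sense as positive: L = (1.940)(344) = 667.4 kg·m²·rpm.
Combined I = 1.940 + 1.341 = 3.281 kg·m².
ω_f = L / I = 667.4 / 3.281 = 203.4 rpm.

|ω_f| ≈ 203 rpm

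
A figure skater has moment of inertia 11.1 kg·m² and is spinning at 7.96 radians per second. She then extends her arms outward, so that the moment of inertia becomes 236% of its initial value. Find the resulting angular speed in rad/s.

ω₂ ≈ 3.37 rad/s

No external torque acts about the spin axis, so angular momentum is conserved.
I₂ = 2.36 × 11.1 = 26.20 kg·m².
ω₂ = I₁ω₁ / I₂ = (11.10)(7.96 rad/s) / (26.20) = 3.373 rad/s.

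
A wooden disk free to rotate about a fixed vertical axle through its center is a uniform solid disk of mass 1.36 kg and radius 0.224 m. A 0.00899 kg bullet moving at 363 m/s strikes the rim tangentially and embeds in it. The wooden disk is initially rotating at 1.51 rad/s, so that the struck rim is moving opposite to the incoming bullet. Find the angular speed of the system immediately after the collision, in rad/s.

About the axle the impulsive forces during the collision are internal, so angular momentum about that axis is conserved.
I_p = ½(1.36)(0.224)² = 0.03412 kg·m². Taking the sense of the bullet's angular momentum as positive, L_{bullet} = m v R = (0.00899)(363)(0.224) = 0.7310 kg·m²/s.
L_i = −I_p ω_p + m v R = −(0.03412)(1.51) + 0.7310 = 0.6795 kg·m²/s.
After sticking, I_f = I_p + m R² = 0.03412 + (0.00899)(0.224)² = 0.03457 kg·m².
ω_f = L_i / I_f = 0.6795 / 0.03457 = 19.65 rad/s.

|ω_f| ≈ 19.7 rad/s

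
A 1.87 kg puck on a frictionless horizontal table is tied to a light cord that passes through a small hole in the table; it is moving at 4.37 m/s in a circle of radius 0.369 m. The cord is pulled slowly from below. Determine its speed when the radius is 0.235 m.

v₂ ≈ 6.86 m/s

Central (radial) force ⇒ zero torque about the center ⇒ m v r is constant.
v₂ = v₁ r₁ / r₂ = (4.37)(0.369) / (0.235) = 6.862 m/s.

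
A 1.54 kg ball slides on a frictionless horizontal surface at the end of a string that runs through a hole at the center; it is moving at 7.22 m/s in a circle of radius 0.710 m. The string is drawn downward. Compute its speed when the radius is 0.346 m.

The only horizontal force on the mass is along the cord (radial), so it exerts no torque about the hole and angular momentum m v r is conserved.
v₂ = v₁ r₁ / r₂ = (7.22)(0.710) / (0.346) = 14.82 m/s.

v₂ ≈ 14.8 m/s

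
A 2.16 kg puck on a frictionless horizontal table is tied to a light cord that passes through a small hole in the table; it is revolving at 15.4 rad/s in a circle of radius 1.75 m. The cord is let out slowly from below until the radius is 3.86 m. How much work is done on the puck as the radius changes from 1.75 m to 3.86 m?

The constraining force is radial, so m r² ω about the center is conserved.
ω₂ = ω₁ (r₁/r₂)² = (15.4)(1.75/3.86)² = 3.165 rad/s.
W = ΔKE = ½m(v₂² − v₁²) = -623.2 J.

W ≈ -623 J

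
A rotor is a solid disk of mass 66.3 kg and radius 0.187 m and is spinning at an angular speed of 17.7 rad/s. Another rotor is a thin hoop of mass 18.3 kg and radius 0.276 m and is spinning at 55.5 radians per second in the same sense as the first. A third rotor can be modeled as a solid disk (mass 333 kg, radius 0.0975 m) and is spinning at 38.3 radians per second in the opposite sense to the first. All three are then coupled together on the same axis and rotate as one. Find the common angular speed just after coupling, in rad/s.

No external torque acts about the common axis, so total angular momentum is conserved.
Moments of inertia: I_A = ½(66.3)(0.187)² = 1.159 kg·m²; I_B = (18.3)(0.276)² = 1.394 kg·m²; I_C = ½(333)(0.0975)² = 1.583 kg·m².
Taking A's sense as positive: L = (1.159)(17.7) + (1.394)(55.5) − (1.583)(38.3) = 37.27 kg·m²·rad/s.
Combined I = 1.159 + 1.394 + 1.583 = 4.136 kg·m².
ω_f = L / I = 37.27 / 4.136 = 9.010 rad/s.

|ω_f| ≈ 9.01 rad/s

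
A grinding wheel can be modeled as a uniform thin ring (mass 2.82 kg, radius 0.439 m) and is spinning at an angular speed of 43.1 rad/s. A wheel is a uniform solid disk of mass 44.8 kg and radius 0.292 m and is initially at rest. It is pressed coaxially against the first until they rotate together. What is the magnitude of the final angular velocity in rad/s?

The coupling torques are internal; angular momentum about the shared axis is conserved.
Moments of inertia: I_A = (2.82)(0.439)² = 0.5435 kg·m²; I_B = ½(44.8)(0.292)² = 1.910 kg·m².
Taking A's sense as positive: L = (0.5435)(43.1) = 23.42 kg·m²·rad/s.
Combined I = 0.5435 + 1.910 = 2.453 kg·m².
ω_f = L / I = 23.42 / 2.453 = 9.547 rad/s.

|ω_f| ≈ 9.55 rad/s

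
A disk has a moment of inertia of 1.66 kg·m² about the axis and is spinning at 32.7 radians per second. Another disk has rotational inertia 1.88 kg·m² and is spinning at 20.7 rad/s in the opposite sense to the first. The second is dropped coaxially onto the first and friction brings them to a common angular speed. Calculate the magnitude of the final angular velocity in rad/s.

No external torque acts about the common axis, so total angular momentum is conserved.
Taking A's sense as positive: L = (1.660)(32.7) − (1.880)(20.7) = 15.37 kg·m²·rad/s.
Combined I = 1.660 + 1.880 = 3.540 kg·m².
ω_f = L / I = 15.37 / 3.540 = 4.341 rad/s.

|ω_f| ≈ 4.34 rad/s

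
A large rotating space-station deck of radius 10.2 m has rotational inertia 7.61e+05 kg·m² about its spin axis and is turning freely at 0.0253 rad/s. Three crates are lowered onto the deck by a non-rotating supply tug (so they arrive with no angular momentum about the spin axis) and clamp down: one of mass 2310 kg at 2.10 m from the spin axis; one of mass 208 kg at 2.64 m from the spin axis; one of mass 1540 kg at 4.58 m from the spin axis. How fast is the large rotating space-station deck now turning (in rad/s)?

ω_f ≈ 0.0239 rad/s

No external torque acts about the spin axis; L_before = L_after.
Added inertia Σmr² = (2310)(2.10)² + (208)(2.64)² + (1540)(4.58)² = 43940 kg·m²; I_f = 7.610e+05 + 43940 = 8.049e+05 kg·m².
ω_f = I_p ω_i / I_f = (7.610e+05)(0.0253) / 8.049e+05 = 0.02392 rad/s.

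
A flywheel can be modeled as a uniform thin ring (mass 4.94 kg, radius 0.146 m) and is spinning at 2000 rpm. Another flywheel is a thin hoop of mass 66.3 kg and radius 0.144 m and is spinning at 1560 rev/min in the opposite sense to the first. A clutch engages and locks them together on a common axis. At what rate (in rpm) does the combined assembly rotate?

|ω_f| ≈ 1310 rpm

The coupling torques are internal; angular momentum about the shared axis is conserved.
Moments of inertia: I_A = (4.94)(0.146)² = 0.1053 kg·m²; I_B = (66.3)(0.144)² = 1.375 kg·m².
Taking A's sense as positive: L = (0.1053)(2000) − (1.375)(1560) = -1934 kg·m²·rpm.
Combined I = 0.1053 + 1.375 = 1.480 kg·m².
ω_f = L / I = -1934 / 1.480 = -1307 rpm.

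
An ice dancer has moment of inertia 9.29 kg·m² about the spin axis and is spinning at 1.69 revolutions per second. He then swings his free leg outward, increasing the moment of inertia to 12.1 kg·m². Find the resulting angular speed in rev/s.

No external torque acts about the spin axis, so angular momentum is conserved.
ω₂ = I₁ω₁ / I₂ = (9.290)(1.69 rev/s) / (12.10) = 1.298 rev/s.

ω₂ ≈ 1.30 rev/s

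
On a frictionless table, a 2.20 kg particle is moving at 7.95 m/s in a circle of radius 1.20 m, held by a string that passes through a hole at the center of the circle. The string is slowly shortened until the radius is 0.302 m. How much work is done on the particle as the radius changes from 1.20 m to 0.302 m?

W ≈ 1030 J

Central (radial) force ⇒ zero torque about the center ⇒ m v r is constant.
v₂ = v₁ r₁ / r₂ = (7.95)(1.20) / (0.302) = 31.59 m/s.
W = ΔKE = ½m(v₂² − v₁²) = 1028 J.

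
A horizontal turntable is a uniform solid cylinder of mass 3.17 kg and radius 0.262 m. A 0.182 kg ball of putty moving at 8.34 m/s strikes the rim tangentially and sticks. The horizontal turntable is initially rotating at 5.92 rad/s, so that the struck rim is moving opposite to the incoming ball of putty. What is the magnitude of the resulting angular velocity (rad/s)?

The axle reaction passes through the axle and exerts no torque about it; angular momentum about the axle is conserved through the impact.
I_p = ½(3.17)(0.262)² = 0.1088 kg·m². Taking the sense of the ball of putty's angular momentum as positive, L_{ball} = m v R = (0.182)(8.34)(0.262) = 0.3977 kg·m²/s.
L_i = −I_p ω_p + m v R = −(0.1088)(5.92) + 0.3977 = -0.2464 kg·m²/s.
After sticking, I_f = I_p + m R² = 0.1088 + (0.182)(0.262)² = 0.1213 kg·m².
ω_f = L_i / I_f = -0.2464 / 0.1213 = -2.032 rad/s.

|ω_f| ≈ 2.03 rad/s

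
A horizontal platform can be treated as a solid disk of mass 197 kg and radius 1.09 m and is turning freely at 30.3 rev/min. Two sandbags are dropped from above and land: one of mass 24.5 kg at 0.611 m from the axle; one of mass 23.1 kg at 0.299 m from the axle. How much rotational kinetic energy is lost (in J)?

No external torque acts about the axle; L_before = L_after.
I_p = ½(197)(1.09)² = 117.0 kg·m².
Added inertia Σmr² = (24.5)(0.611)² + (23.1)(0.299)² = 11.21 kg·m²; I_f = 117.0 + 11.21 = 128.2 kg·m².
ω_f = I_p ω_i / I_f = (117.0)(30.3) / 128.2 = 27.65 rpm.
KE_i = ½(117.0)(3.173 rad/s)² = 589.1 J; KE_f = ½(128.2)(2.896)² = 537.6 J.

energy lost ≈ 51.5 J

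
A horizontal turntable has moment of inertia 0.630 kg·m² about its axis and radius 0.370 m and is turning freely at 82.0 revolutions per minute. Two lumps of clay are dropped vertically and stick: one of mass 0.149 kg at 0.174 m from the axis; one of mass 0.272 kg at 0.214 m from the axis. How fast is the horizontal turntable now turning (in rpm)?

ω_f ≈ 79.8 rpm

The added mass arrives with no angular momentum about the axis, and any external torque about the axis is negligible, so the system's angular momentum is conserved.
Added inertia Σmr² = (0.149)(0.174)² + (0.272)(0.214)² = 0.01697 kg·m²; I_f = 0.6300 + 0.01697 = 0.6470 kg·m².
ω_f = I_p ω_i / I_f = (0.6300)(82.0) / 0.6470 = 79.85 rpm.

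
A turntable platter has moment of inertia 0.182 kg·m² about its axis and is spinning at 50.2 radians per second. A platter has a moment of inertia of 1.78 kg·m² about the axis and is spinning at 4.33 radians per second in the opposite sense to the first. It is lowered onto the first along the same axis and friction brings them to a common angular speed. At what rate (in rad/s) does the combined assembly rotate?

The coupling torques are internal; angular momentum about the shared axis is conserved.
Taking A's sense as positive: L = (0.1820)(50.2) − (1.780)(4.33) = 1.429 kg·m²·rad/s.
Combined I = 0.1820 + 1.780 = 1.962 kg·m².
ω_f = L / I = 1.429 / 1.962 = 0.7283 rad/s.

|ω_f| ≈ 0.728 rad/s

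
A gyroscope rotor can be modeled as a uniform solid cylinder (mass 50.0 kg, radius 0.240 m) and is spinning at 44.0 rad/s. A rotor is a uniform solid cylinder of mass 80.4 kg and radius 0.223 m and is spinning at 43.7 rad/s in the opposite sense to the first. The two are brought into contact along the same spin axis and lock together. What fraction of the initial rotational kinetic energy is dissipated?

No external torque acts about the common axis, so total angular momentum is conserved.
Moments of inertia: I_A = ½(50.0)(0.240)² = 1.440 kg·m²; I_B = ½(80.4)(0.223)² = 1.999 kg·m².
Taking A's sense as positive: L = (1.440)(44.0) − (1.999)(43.7) = -24.00 kg·m²·rad/s.
Combined I = 1.440 + 1.999 = 3.439 kg·m².
ω_f = L / I = -24.00 / 3.439 = -6.979 rad/s.
KE_i = ½ΣIω² = 3303 J; KE_f = ½(3.439)(6.979)² = 83.75 J.
Fraction dissipated = (KE_i − KE_f)/KE_i = 0.9746.

fraction ≈ 0.975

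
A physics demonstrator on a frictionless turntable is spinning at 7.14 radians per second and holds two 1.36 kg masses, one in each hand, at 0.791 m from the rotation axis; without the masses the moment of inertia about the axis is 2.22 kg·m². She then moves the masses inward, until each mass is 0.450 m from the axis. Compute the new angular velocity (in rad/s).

With no external torque about the axis, L is conserved: I₁ω₁ = I₂ω₂.
I₁ = 2.22 + 2(1.36)(0.791)² = 3.922 kg·m²; I₂ = 2.22 + 2(1.36)(0.450)² = 2.771 kg·m².
ω₂ = I₁ω₁ / I₂ = (3.922)(7.14 rad/s) / (2.771) = 10.11 rad/s.

ω₂ ≈ 10.1 rad/s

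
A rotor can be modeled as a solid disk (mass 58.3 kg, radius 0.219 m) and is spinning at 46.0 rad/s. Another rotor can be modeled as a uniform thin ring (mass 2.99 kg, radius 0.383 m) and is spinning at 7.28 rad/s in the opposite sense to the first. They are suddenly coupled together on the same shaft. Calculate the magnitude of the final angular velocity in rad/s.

The coupling torques are internal; angular momentum about the shared axis is conserved.
Moments of inertia: I_A = ½(58.3)(0.219)² = 1.398 kg·m²; I_B = (2.99)(0.383)² = 0.4386 kg·m².
Taking A's sense as positive: L = (1.398)(46.0) − (0.4386)(7.28) = 61.12 kg·m²·rad/s.
Combined I = 1.398 + 0.4386 = 1.837 kg·m².
ω_f = L / I = 61.12 / 1.837 = 33.28 rad/s.

|ω_f| ≈ 33.3 rad/s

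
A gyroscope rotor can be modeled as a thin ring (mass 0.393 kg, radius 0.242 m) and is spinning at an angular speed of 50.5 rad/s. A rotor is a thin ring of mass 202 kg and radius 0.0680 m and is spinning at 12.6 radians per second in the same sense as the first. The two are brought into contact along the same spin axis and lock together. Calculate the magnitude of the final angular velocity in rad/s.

|ω_f| ≈ 13.5 rad/s

The coupling torques are internal; angular momentum about the shared axis is conserved.
Moments of inertia: I_A = (0.393)(0.242)² = 0.02302 kg·m²; I_B = (202)(0.0680)² = 0.9340 kg·m².
Taking A's sense as positive: L = (0.02302)(50.5) + (0.9340)(12.6) = 12.93 kg·m²·rad/s.
Combined I = 0.02302 + 0.9340 = 0.9571 kg·m².
ω_f = L / I = 12.93 / 0.9571 = 13.51 rad/s.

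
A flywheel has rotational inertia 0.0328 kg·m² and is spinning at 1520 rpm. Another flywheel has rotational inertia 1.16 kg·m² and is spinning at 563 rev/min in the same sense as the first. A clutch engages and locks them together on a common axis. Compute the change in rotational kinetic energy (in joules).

ΔKE ≈ -160 J

The coupling torques are internal; angular momentum about the shared axis is conserved.
Taking A's sense as positive: L = (0.03280)(1520) + (1.160)(563) = 702.9 kg·m²·rpm.
Combined I = 0.03280 + 1.160 = 1.193 kg·m².
ω_f = L / I = 702.9 / 1.193 = 589.3 rpm.
KE_i = ½ΣIω² = 2432 J; KE_f = ½(1.193)(61.71)² = 2271 J.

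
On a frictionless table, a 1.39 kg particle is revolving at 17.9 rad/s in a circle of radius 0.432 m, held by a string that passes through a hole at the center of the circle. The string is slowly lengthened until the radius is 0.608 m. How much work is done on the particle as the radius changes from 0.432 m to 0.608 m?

W ≈ -20.6 J

No torque about the axis ⇒ m r₁² ω₁ = m r₂² ω₂.
ω₂ = ω₁ (r₁/r₂)² = (17.9)(0.432/0.608)² = 9.037 rad/s.
W = ΔKE = ½m(v₂² − v₁²) = -20.58 J.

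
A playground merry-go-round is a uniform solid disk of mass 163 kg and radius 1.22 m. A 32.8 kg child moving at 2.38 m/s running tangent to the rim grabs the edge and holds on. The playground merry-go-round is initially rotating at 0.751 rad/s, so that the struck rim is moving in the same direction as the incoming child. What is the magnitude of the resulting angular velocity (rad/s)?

About the axle the impulsive forces during the collision are internal, so angular momentum about that axis is conserved.
I_p = ½(163)(1.22)² = 121.3 kg·m². Taking the sense of the child's angular momentum as positive, L_{child} = m v R = (32.8)(2.38)(1.22) = 95.24 kg·m²/s.
L_i = +I_p ω_p + m v R = +(121.3)(0.751) + 95.24 = 186.3 kg·m²/s.
After sticking, I_f = I_p + m R² = 121.3 + (32.8)(1.22)² = 170.1 kg·m².
ω_f = L_i / I_f = 186.3 / 170.1 = 1.095 rad/s.

|ω_f| ≈ 1.10 rad/s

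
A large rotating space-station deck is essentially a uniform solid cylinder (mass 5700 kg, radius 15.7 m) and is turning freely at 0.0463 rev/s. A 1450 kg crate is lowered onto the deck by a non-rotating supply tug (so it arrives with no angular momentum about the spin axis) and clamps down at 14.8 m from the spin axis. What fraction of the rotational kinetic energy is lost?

No external torque acts about the spin axis; L_before = L_after.
I_p = ½(5700)(15.7)² = 7.025e+05 kg·m².
Added inertia Σmr² = (1450)(14.8)² = 3.176e+05 kg·m²; I_f = 7.025e+05 + 3.176e+05 = 1.020e+06 kg·m².
ω_f = I_p ω_i / I_f = (7.025e+05)(0.0463) / 1.020e+06 = 0.03188 rev/s.
KE_i = ½(7.025e+05)(0.2909 rad/s)² = 29730 J; KE_f = ½(1.020e+06)(0.2003)² = 20470 J.
Fraction lost = 0.3113.

fraction ≈ 0.311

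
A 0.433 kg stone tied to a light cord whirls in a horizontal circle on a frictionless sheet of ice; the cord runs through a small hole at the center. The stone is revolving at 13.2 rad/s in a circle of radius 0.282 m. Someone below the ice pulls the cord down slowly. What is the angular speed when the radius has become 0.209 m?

ω₂ ≈ 24.0 rad/s

No torque about the axis ⇒ m r₁² ω₁ = m r₂² ω₂.
ω₂ = ω₁ (r₁/r₂)² = (13.2)(0.282/0.209)² = 24.03 rad/s.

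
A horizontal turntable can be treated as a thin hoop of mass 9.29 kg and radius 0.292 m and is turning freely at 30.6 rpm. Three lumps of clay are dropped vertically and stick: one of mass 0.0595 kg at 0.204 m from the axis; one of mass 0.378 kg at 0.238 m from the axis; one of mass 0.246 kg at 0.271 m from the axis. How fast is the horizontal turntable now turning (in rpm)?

ω_f ≈ 29.1 rpm

No external torque acts about the axis; L_before = L_after.
I_p = (9.29)(0.292)² = 0.7921 kg·m².
Added inertia Σmr² = (0.0595)(0.204)² + (0.378)(0.238)² + (0.246)(0.271)² = 0.04195 kg·m²; I_f = 0.7921 + 0.04195 = 0.8341 kg·m².
ω_f = I_p ω_i / I_f = (0.7921)(30.6) / 0.8341 = 29.06 rpm.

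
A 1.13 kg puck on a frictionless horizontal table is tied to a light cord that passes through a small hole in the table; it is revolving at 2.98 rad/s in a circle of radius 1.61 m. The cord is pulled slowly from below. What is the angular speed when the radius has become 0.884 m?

The constraining force is radial, so m r² ω about the center is conserved.
ω₂ = ω₁ (r₁/r₂)² = (2.98)(1.61/0.884)² = 9.885 rad/s.

ω₂ ≈ 9.88 rad/s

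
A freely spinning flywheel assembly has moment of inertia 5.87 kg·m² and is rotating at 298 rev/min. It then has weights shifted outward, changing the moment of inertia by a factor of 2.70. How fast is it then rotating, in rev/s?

ω₂ ≈ 1.84 rev/s

No external torque acts about the spin axis, so angular momentum is conserved.
I₂ = 2.70 × 5.87 = 15.85 kg·m².
ω₂ = I₁ω₁ / I₂ = (5.870)(298 rpm) / (15.85) = 110.4 rpm = 1.840 rev/s.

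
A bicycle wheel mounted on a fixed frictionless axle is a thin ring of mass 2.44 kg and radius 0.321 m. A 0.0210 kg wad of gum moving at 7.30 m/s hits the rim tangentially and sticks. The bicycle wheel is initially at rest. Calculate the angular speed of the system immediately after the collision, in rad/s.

|ω_f| ≈ 0.194 rad/s

The axle reaction passes through the axle and exerts no torque about it; angular momentum about the axle is conserved through the impact.
I_p = (2.44)(0.321)² = 0.2514 kg·m². Taking the sense of the wad of gum's angular momentum as positive, L_{wad} = m v R = (0.0210)(7.30)(0.321) = 0.04921 kg·m²/s.
L_i = 0 + 0.04921 = 0.04921 kg·m²/s.
After sticking, I_f = I_p + m R² = 0.2514 + (0.0210)(0.321)² = 0.2536 kg·m².
ω_f = L_i / I_f = 0.04921 / 0.2536 = 0.1941 rad/s.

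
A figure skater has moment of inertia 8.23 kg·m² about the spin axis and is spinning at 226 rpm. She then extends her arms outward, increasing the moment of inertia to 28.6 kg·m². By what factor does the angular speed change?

ω₂/ω₁ ≈ 0.288

No external torque acts about the spin axis, so angular momentum is conserved.
ω₂/ω₁ = I₁/I₂ = 8.230 / 28.60 = 0.2878.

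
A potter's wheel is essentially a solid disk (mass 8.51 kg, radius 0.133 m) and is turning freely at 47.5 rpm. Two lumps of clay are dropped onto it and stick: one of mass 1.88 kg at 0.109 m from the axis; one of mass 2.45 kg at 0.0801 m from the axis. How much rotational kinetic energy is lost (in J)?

No external torque acts about the axis; L_before = L_after.
I_p = ½(8.51)(0.133)² = 0.07527 kg·m².
Added inertia Σmr² = (1.88)(0.109)² + (2.45)(0.0801)² = 0.03806 kg·m²; I_f = 0.07527 + 0.03806 = 0.1133 kg·m².
ω_f = I_p ω_i / I_f = (0.07527)(47.5) / 0.1133 = 31.55 rpm.
KE_i = ½(0.07527)(4.974 rad/s)² = 0.9311 J; KE_f = ½(0.1133)(3.304)² = 0.6185 J.

energy lost ≈ 0.313 J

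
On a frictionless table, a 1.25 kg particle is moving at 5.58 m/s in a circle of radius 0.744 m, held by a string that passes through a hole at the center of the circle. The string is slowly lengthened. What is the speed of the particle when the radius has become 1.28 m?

v₂ ≈ 3.24 m/s

The only horizontal force on the mass is along the cord (radial), so it exerts no torque about the hole and angular momentum m v r is conserved.
v₂ = v₁ r₁ / r₂ = (5.58)(0.744) / (1.28) = 3.243 m/s.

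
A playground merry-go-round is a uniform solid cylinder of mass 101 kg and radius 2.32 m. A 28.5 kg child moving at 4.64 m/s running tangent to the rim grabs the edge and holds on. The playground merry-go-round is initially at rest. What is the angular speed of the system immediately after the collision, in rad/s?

About the axle the impulsive forces during the collision are internal, so angular momentum about that axis is conserved.
I_p = ½(101)(2.32)² = 271.8 kg·m². Taking the sense of the child's angular momentum as positive, L_{child} = m v R = (28.5)(4.64)(2.32) = 306.8 kg·m²/s.
L_i = 0 + 306.8 = 306.8 kg·m²/s.
After sticking, I_f = I_p + m R² = 271.8 + (28.5)(2.32)² = 425.2 kg·m².
ω_f = L_i / I_f = 306.8 / 425.2 = 0.7215 rad/s.

|ω_f| ≈ 0.722 rad/s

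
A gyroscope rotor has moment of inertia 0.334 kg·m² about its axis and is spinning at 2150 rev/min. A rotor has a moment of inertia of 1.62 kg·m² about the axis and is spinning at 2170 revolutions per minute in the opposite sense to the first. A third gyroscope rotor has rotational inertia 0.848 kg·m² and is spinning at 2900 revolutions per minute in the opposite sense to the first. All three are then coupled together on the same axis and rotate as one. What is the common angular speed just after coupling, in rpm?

No external torque acts about the common axis, so total angular momentum is conserved.
Taking A's sense as positive: L = (0.3340)(2150) − (1.620)(2170) − (0.8480)(2900) = -5256 kg·m²·rpm.
Combined I = 0.3340 + 1.620 + 0.8480 = 2.802 kg·m².
ω_f = L / I = -5256 / 2.802 = -1876 rpm.

|ω_f| ≈ 1880 rpm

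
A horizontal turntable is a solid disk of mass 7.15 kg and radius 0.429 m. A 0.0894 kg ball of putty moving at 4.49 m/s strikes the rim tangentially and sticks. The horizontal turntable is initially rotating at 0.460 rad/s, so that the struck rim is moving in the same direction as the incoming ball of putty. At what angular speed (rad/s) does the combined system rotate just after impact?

|ω_f| ≈ 0.704 rad/s

The axle reaction passes through the axle and exerts no torque about it; angular momentum about the axle is conserved through the impact.
I_p = ½(7.15)(0.429)² = 0.6579 kg·m². Taking the sense of the ball of putty's angular momentum as positive, L_{ball} = m v R = (0.0894)(4.49)(0.429) = 0.1722 kg·m²/s.
L_i = +I_p ω_p + m v R = +(0.6579)(0.460) + 0.1722 = 0.4749 kg·m²/s.
After sticking, I_f = I_p + m R² = 0.6579 + (0.0894)(0.429)² = 0.6744 kg·m².
ω_f = L_i / I_f = 0.4749 / 0.6744 = 0.7041 rad/s.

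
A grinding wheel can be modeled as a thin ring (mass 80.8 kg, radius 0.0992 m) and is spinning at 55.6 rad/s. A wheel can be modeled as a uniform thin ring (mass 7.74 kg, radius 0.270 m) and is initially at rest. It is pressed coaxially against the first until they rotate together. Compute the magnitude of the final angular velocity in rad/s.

|ω_f| ≈ 32.5 rad/s

No external torque acts about the common axis, so total angular momentum is conserved.
Moments of inertia: I_A = (80.8)(0.0992)² = 0.7951 kg·m²; I_B = (7.74)(0.270)² = 0.5642 kg·m².
Taking A's sense as positive: L = (0.7951)(55.6) = 44.21 kg·m²·rad/s.
Combined I = 0.7951 + 0.5642 = 1.359 kg·m².
ω_f = L / I = 44.21 / 1.359 = 32.52 rad/s.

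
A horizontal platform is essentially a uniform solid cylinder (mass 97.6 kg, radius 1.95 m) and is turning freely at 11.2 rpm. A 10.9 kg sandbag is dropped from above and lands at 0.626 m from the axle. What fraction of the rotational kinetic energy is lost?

No external torque acts about the axle; L_before = L_after.
I_p = ½(97.6)(1.95)² = 185.6 kg·m².
Added inertia Σmr² = (10.9)(0.626)² = 4.271 kg·m²; I_f = 185.6 + 4.271 = 189.8 kg·m².
ω_f = I_p ω_i / I_f = (185.6)(11.2) / 189.8 = 10.95 rpm.
KE_i = ½(185.6)(1.173 rad/s)² = 127.6 J; KE_f = ½(189.8)(1.146)² = 124.8 J.
Fraction lost = 0.02250.

fraction ≈ 0.0225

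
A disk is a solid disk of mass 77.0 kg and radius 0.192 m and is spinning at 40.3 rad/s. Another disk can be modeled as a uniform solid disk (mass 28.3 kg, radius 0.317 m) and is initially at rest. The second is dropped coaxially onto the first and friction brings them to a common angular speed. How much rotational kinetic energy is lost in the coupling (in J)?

The coupling torques are internal; angular momentum about the shared axis is conserved.
Moments of inertia: I_A = ½(77.0)(0.192)² = 1.419 kg·m²; I_B = ½(28.3)(0.317)² = 1.422 kg·m².
Taking A's sense as positive: L = (1.419)(40.3) = 57.20 kg·m²·rad/s.
Combined I = 1.419 + 1.422 = 2.841 kg·m².
ω_f = L / I = 57.20 / 2.841 = 20.13 rad/s.
KE_i = ½ΣIω² = 1153 J; KE_f = ½(2.841)(20.13)² = 575.7 J.

ΔKE lost ≈ 577 J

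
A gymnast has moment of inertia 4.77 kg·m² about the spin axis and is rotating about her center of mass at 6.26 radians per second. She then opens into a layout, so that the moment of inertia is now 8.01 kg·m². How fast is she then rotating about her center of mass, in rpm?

Angular momentum about the spin axis is conserved since the torque about it is zero.
ω₂ = I₁ω₁ / I₂ = (4.770)(6.26 rad/s) / (8.010) = 3.728 rad/s = 35.60 rpm.

ω₂ ≈ 35.6 rpm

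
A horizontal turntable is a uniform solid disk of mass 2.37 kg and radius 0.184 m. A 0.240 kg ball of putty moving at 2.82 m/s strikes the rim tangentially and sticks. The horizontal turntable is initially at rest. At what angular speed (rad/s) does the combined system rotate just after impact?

About the axle the impulsive forces during the collision are internal, so angular momentum about that axis is conserved.
I_p = ½(2.37)(0.184)² = 0.04012 kg·m². Taking the sense of the ball of putty's angular momentum as positive, L_{ball} = m v R = (0.240)(2.82)(0.184) = 0.1245 kg·m²/s.
L_i = 0 + 0.1245 = 0.1245 kg·m²/s.
After sticking, I_f = I_p + m R² = 0.04012 + (0.240)(0.184)² = 0.04824 kg·m².
ω_f = L_i / I_f = 0.1245 / 0.04824 = 2.581 rad/s.

|ω_f| ≈ 2.58 rad/s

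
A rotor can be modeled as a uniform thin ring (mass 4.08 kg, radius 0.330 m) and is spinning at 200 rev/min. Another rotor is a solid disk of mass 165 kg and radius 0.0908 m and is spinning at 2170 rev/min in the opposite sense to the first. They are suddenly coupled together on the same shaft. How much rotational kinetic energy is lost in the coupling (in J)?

The coupling torques are internal; angular momentum about the shared axis is conserved.
Moments of inertia: I_A = (4.08)(0.330)² = 0.4443 kg·m²; I_B = ½(165)(0.0908)² = 0.6802 kg·m².
Taking A's sense as positive: L = (0.4443)(200) − (0.6802)(2170) = -1387 kg·m²·rpm.
Combined I = 0.4443 + 0.6802 = 1.124 kg·m².
ω_f = L / I = -1387 / 1.124 = -1234 rpm.
KE_i = ½ΣIω² = 17660 J; KE_f = ½(1.124)(129.2)² = 9382 J.

ΔKE lost ≈ 8280 J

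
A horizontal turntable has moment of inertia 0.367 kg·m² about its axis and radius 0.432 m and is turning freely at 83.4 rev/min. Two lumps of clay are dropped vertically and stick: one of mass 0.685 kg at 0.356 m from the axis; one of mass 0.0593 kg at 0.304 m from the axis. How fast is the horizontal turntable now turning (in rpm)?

ω_f ≈ 66.6 rpm

The added mass arrives with no angular momentum about the axis, and any external torque about the axis is negligible, so the system's angular momentum is conserved.
Added inertia Σmr² = (0.685)(0.356)² + (0.0593)(0.304)² = 0.09229 kg·m²; I_f = 0.3670 + 0.09229 = 0.4593 kg·m².
ω_f = I_p ω_i / I_f = (0.3670)(83.4) / 0.4593 = 66.64 rpm.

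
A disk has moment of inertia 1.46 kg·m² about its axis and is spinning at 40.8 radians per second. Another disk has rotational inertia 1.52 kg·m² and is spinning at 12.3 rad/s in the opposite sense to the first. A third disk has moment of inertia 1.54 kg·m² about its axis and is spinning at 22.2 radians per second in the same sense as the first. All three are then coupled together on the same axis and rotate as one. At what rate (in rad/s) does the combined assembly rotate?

The coupling torques are internal; angular momentum about the shared axis is conserved.
Taking A's sense as positive: L = (1.460)(40.8) − (1.520)(12.3) + (1.540)(22.2) = 75.06 kg·m²·rad/s.
Combined I = 1.460 + 1.520 + 1.540 = 4.520 kg·m².
ω_f = L / I = 75.06 / 4.520 = 16.61 rad/s.

|ω_f| ≈ 16.6 rad/s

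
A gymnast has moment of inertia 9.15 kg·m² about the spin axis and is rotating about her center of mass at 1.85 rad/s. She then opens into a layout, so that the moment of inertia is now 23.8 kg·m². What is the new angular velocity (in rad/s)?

ω₂ ≈ 0.711 rad/s

With no external torque about the axis, L is conserved: I₁ω₁ = I₂ω₂.
ω₂ = I₁ω₁ / I₂ = (9.150)(1.85 rad/s) / (23.80) = 0.7112 rad/s.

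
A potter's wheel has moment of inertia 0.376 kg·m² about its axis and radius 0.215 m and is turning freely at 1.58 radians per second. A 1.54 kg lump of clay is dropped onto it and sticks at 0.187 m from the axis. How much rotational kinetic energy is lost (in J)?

No external torque acts about the axis; L_before = L_after.
Added inertia Σmr² = (1.54)(0.187)² = 0.05385 kg·m²; I_f = 0.3760 + 0.05385 = 0.4299 kg·m².
ω_f = I_p ω_i / I_f = (0.3760)(1.58) / 0.4299 = 1.382 rad/s.
KE_i = ½(0.3760)(1.580 rad/s)² = 0.4693 J; KE_f = ½(0.4299)(1.382)² = 0.4105 J.

energy lost ≈ 0.0588 J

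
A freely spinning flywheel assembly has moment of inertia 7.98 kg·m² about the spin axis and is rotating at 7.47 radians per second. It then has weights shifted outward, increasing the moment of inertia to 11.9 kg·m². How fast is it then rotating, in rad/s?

With no external torque about the axis, L is conserved: I₁ω₁ = I₂ω₂.
ω₂ = I₁ω₁ / I₂ = (7.980)(7.47 rad/s) / (11.90) = 5.009 rad/s.

ω₂ ≈ 5.01 rad/s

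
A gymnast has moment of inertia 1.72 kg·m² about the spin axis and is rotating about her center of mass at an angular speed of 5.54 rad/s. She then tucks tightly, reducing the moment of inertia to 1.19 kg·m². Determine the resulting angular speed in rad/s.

ω₂ ≈ 8.01 rad/s

Angular momentum about the spin axis is conserved since the torque about it is zero.
ω₂ = I₁ω₁ / I₂ = (1.720)(5.54 rad/s) / (1.190) = 8.007 rad/s.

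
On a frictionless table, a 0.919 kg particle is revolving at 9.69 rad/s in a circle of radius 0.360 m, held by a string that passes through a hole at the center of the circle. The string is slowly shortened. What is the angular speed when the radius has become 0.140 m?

The constraining force is radial, so m r² ω about the center is conserved.
ω₂ = ω₁ (r₁/r₂)² = (9.69)(0.360/0.140)² = 64.07 rad/s.

ω₂ ≈ 64.1 rad/s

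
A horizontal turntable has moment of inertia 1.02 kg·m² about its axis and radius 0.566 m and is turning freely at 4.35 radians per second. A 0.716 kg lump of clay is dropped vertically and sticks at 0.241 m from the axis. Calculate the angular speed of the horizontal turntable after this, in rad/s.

The added mass arrives with no angular momentum about the axis, and any external torque about the axis is negligible, so the system's angular momentum is conserved.
Added inertia Σmr² = (0.716)(0.241)² = 0.04159 kg·m²; I_f = 1.020 + 0.04159 = 1.062 kg·m².
ω_f = I_p ω_i / I_f = (1.020)(4.35) / 1.062 = 4.180 rad/s.

ω_f ≈ 4.18 rad/s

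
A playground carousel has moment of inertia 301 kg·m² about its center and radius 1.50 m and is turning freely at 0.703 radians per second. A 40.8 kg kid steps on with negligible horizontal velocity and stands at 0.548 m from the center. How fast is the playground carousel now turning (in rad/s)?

The added mass arrives with no angular momentum about the center, and any external torque about the center is negligible, so the system's angular momentum is conserved.
Added inertia Σmr² = (40.8)(0.548)² = 12.25 kg·m²; I_f = 301.0 + 12.25 = 313.3 kg·m².
ω_f = I_p ω_i / I_f = (301.0)(0.703) / 313.3 = 0.6755 rad/s.

ω_f ≈ 0.676 rad/s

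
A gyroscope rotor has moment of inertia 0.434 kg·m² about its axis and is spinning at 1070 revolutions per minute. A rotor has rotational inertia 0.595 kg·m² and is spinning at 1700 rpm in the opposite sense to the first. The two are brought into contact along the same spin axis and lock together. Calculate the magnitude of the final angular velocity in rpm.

No external torque acts about the common axis, so total angular momentum is conserved.
Taking A's sense as positive: L = (0.4340)(1070) − (0.5950)(1700) = -547.1 kg·m²·rpm.
Combined I = 0.4340 + 0.5950 = 1.029 kg·m².
ω_f = L / I = -547.1 / 1.029 = -531.7 rpm.

|ω_f| ≈ 532 rpm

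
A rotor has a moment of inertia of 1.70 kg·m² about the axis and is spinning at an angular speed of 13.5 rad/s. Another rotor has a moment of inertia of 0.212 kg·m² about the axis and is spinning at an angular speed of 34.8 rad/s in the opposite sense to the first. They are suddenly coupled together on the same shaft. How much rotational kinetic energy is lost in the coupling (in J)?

No external torque acts about the common axis, so total angular momentum is conserved.
Taking A's sense as positive: L = (1.700)(13.5) − (0.2120)(34.8) = 15.57 kg·m²·rad/s.
Combined I = 1.700 + 0.2120 = 1.912 kg·m².
ω_f = L / I = 15.57 / 1.912 = 8.145 rad/s.
KE_i = ½ΣIω² = 283.3 J; KE_f = ½(1.912)(8.145)² = 63.42 J.

ΔKE lost ≈ 220 J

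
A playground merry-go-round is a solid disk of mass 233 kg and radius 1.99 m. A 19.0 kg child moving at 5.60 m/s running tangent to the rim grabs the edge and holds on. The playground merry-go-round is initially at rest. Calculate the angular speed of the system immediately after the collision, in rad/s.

About the axle the impulsive forces during the collision are internal, so angular momentum about that axis is conserved.
I_p = ½(233)(1.99)² = 461.4 kg·m². Taking the sense of the child's angular momentum as positive, L_{child} = m v R = (19.0)(5.60)(1.99) = 211.7 kg·m²/s.
L_i = 0 + 211.7 = 211.7 kg·m²/s.
After sticking, I_f = I_p + m R² = 461.4 + (19.0)(1.99)² = 536.6 kg·m².
ω_f = L_i / I_f = 211.7 / 536.6 = 0.3946 rad/s.

|ω_f| ≈ 0.395 rad/s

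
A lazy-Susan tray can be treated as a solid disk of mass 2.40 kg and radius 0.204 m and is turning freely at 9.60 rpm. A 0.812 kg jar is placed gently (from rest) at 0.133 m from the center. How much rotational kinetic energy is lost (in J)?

No external torque acts about the center; L_before = L_after.
I_p = ½(2.40)(0.204)² = 0.04994 kg·m².
Added inertia Σmr² = (0.812)(0.133)² = 0.01436 kg·m²; I_f = 0.04994 + 0.01436 = 0.06430 kg·m².
ω_f = I_p ω_i / I_f = (0.04994)(9.60) / 0.06430 = 7.456 rpm.
KE_i = ½(0.04994)(1.005 rad/s)² = 0.02524 J; KE_f = ½(0.06430)(0.7808)² = 0.01960 J.

energy lost ≈ 0.00564 J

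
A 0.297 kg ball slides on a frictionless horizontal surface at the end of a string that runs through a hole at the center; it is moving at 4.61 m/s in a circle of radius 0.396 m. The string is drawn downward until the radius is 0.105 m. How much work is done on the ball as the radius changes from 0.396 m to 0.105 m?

Central (radial) force ⇒ zero torque about the center ⇒ m v r is constant.
v₂ = v₁ r₁ / r₂ = (4.61)(0.396) / (0.105) = 17.39 m/s.
W = ΔKE = ½m(v₂² − v₁²) = 41.73 J.

W ≈ 41.7 J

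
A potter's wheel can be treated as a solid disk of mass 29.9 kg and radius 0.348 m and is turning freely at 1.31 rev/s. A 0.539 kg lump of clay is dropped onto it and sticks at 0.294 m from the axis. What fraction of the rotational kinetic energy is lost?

fraction ≈ 0.0251

The added mass arrives with no angular momentum about the axis, and any external torque about the axis is negligible, so the system's angular momentum is conserved.
I_p = ½(29.9)(0.348)² = 1.811 kg·m².
Added inertia Σmr² = (0.539)(0.294)² = 0.04659 kg·m²; I_f = 1.811 + 0.04659 = 1.857 kg·m².
ω_f = I_p ω_i / I_f = (1.811)(1.31) / 1.857 = 1.277 rev/s.
KE_i = ½(1.811)(8.231 rad/s)² = 61.33 J; KE_f = ½(1.857)(8.024)² = 59.79 J.
Fraction lost = 0.02509.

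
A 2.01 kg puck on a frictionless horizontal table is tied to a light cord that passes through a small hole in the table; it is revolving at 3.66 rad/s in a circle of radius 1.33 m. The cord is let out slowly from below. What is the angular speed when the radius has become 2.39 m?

ω₂ ≈ 1.13 rad/s

The constraining force is radial, so m r² ω about the center is conserved.
ω₂ = ω₁ (r₁/r₂)² = (3.66)(1.33/2.39)² = 1.133 rad/s.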